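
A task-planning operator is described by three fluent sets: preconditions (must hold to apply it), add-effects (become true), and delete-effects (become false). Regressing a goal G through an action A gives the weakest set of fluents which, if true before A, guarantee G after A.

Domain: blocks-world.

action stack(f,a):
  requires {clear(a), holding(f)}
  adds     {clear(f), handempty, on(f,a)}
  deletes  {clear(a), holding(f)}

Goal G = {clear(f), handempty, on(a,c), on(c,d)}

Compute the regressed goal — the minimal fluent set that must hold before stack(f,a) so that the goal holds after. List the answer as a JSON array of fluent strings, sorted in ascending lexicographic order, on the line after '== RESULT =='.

Regress:
  G ∩ del = {}  (empty — regression defined)
  G \ add = {clear(f), handempty, on(a,c), on(c,d)} \ {clear(f), handempty, on(f,a)} = {on(a,c), on(c,d)}
  ∪ pre   = {on(a,c), on(c,d)} ∪ {clear(a), holding(f)}
          = {clear(a), holding(f), on(a,c), on(c,d)}

== RESULT ==
["clear(a)", "holding(f)", "on(a,c)", "on(c,d)"]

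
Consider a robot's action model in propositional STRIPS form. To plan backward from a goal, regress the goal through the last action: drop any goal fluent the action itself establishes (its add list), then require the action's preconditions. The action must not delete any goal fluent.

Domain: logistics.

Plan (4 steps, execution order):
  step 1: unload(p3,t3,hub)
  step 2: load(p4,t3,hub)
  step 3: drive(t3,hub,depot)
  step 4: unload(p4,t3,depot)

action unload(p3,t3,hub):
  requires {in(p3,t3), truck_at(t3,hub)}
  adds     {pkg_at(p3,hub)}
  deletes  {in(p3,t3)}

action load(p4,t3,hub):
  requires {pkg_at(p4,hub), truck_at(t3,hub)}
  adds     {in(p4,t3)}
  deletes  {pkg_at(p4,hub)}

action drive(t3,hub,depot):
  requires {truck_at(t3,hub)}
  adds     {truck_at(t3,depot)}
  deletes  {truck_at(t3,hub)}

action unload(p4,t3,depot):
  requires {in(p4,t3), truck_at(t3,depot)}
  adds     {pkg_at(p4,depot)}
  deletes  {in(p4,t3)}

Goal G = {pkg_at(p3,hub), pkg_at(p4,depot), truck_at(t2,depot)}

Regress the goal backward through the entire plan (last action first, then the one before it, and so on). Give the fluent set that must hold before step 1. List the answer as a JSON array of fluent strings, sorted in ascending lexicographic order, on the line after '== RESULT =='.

Work backward from the goal:
  through step 4 (unload(p4,t3,depot)): drop {pkg_at(p4,depot)}, keep {pkg_at(p3,hub), truck_at(t2,depot)}, require {in(p4,t3), truck_at(t3,depot)}
    → {in(p4,t3), pkg_at(p3,hub), truck_at(t2,depot), truck_at(t3,depot)}
  through step 3 (drive(t3,hub,depot)): drop {truck_at(t3,depot)}, keep {in(p4,t3), pkg_at(p3,hub), truck_at(t2,depot)}, require {truck_at(t3,hub)}
    → {in(p4,t3), pkg_at(p3,hub), truck_at(t2,depot), truck_at(t3,hub)}
  through step 2 (load(p4,t3,hub)): drop {in(p4,t3)}, keep {pkg_at(p3,hub), truck_at(t2,depot), truck_at(t3,hub)}, require {pkg_at(p4,hub), truck_at(t3,hub)}
    → {pkg_at(p3,hub), pkg_at(p4,hub), truck_at(t2,depot), truck_at(t3,hub)}
  through step 1 (unload(p3,t3,hub)): drop {pkg_at(p3,hub)}, keep {pkg_at(p4,hub), truck_at(t2,depot), truck_at(t3,hub)}, require {in(p3,t3), truck_at(t3,hub)}
    → {in(p3,t3), pkg_at(p4,hub), truck_at(t2,depot), truck_at(t3,hub)}

== RESULT ==
["in(p3,t3)", "pkg_at(p4,hub)", "truck_at(t2,depot)", "truck_at(t3,hub)"]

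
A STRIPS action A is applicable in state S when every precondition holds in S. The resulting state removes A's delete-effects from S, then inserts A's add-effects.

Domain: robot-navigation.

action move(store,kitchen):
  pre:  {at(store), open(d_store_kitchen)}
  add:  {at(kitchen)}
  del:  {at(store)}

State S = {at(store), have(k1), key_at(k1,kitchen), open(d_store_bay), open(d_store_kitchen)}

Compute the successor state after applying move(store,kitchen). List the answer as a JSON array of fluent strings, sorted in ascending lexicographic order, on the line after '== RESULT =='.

Progress:
  pre ⊆ S: {at(store), open(d_store_kitchen)} ⊆ S  — applicable
  S \ del = {have(k1), key_at(k1,kitchen), open(d_store_bay), open(d_store_kitchen)}
  ∪ add   = {at(kitchen), have(k1), key_at(k1,kitchen), open(d_store_bay), open(d_store_kitchen)}

== RESULT ==
["at(kitchen)", "have(k1)", "key_at(k1,kitchen)", "open(d_store_bay)", "open(d_store_kitchen)"]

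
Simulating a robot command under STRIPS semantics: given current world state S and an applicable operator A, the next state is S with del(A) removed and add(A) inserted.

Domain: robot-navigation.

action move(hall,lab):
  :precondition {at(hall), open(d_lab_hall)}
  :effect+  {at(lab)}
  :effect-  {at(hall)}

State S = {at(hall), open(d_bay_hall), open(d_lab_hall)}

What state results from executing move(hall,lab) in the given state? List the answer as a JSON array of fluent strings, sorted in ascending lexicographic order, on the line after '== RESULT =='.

Progress:
  pre ⊆ S: {at(hall), open(d_lab_hall)} ⊆ S  — applicable
  S \ del = {open(d_bay_hall), open(d_lab_hall)}
  ∪ add   = {at(lab), open(d_bay_hall), open(d_lab_hall)}

== RESULT ==
["at(lab)", "open(d_bay_hall)", "open(d_lab_hall)"]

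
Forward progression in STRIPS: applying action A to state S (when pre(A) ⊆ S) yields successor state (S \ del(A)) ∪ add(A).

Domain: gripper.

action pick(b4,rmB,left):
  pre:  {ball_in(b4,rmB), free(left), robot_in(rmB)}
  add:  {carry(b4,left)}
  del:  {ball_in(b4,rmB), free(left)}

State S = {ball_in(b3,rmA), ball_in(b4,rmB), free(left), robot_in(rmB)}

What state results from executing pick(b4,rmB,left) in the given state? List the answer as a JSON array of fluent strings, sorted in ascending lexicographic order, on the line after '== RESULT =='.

Progress:
  pre ⊆ S: {ball_in(b4,rmB), free(left), robot_in(rmB)} ⊆ S  — applicable
  S \ del = {ball_in(b3,rmA), robot_in(rmB)}
  ∪ add   = {ball_in(b3,rmA), carry(b4,left), robot_in(rmB)}

== RESULT ==
["ball_in(b3,rmA)", "carry(b4,left)", "robot_in(rmB)"]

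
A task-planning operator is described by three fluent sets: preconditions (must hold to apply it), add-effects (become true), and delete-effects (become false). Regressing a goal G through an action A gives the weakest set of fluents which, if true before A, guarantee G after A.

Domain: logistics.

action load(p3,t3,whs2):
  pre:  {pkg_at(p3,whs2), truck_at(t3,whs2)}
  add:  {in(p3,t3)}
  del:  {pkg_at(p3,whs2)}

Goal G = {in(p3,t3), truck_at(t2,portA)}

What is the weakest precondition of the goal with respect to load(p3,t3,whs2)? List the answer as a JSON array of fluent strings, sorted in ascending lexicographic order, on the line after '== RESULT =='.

Compute (G \ add) ∪ pre:
  G ∩ del = {}  (empty — regression defined)
  G \ add = {in(p3,t3), truck_at(t2,portA)} \ {in(p3,t3)} = {truck_at(t2,portA)}
  ∪ pre   = {truck_at(t2,portA)} ∪ {pkg_at(p3,whs2), truck_at(t3,whs2)}
          = {pkg_at(p3,whs2), truck_at(t2,portA), truck_at(t3,whs2)}

== RESULT ==
["pkg_at(p3,whs2)", "truck_at(t2,portA)", "truck_at(t3,whs2)"]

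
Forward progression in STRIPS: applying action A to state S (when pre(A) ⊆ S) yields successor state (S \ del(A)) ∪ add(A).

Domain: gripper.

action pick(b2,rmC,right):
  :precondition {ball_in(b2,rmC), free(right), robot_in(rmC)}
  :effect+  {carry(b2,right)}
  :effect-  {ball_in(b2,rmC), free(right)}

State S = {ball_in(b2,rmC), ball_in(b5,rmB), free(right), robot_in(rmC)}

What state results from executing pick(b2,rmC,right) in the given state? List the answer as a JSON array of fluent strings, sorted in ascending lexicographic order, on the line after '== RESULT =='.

Compute (S \ del) ∪ add:
  pre ⊆ S: {ball_in(b2,rmC), free(right), robot_in(rmC)} ⊆ S  — applicable
  S \ del = {ball_in(b5,rmB), robot_in(rmC)}
  ∪ add   = {ball_in(b5,rmB), carry(b2,right), robot_in(rmC)}

== RESULT ==
["ball_in(b5,rmB)", "carry(b2,right)", "robot_in(rmC)"]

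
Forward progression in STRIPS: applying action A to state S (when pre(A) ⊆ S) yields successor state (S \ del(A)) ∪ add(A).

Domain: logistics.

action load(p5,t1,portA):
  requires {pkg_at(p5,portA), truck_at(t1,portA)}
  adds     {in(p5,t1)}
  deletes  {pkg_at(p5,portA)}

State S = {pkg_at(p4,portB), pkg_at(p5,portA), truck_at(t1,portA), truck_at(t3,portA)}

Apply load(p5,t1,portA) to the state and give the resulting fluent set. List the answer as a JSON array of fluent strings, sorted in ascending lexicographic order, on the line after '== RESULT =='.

Progress:
  pre ⊆ S: {pkg_at(p5,portA), truck_at(t1,portA)} ⊆ S  — applicable
  S \ del = {pkg_at(p4,portB), truck_at(t1,portA), truck_at(t3,portA)}
  ∪ add   = {in(p5,t1), pkg_at(p4,portB), truck_at(t1,portA), truck_at(t3,portA)}

== RESULT ==
["in(p5,t1)", "pkg_at(p4,portB)", "truck_at(t1,portA)", "truck_at(t3,portA)"]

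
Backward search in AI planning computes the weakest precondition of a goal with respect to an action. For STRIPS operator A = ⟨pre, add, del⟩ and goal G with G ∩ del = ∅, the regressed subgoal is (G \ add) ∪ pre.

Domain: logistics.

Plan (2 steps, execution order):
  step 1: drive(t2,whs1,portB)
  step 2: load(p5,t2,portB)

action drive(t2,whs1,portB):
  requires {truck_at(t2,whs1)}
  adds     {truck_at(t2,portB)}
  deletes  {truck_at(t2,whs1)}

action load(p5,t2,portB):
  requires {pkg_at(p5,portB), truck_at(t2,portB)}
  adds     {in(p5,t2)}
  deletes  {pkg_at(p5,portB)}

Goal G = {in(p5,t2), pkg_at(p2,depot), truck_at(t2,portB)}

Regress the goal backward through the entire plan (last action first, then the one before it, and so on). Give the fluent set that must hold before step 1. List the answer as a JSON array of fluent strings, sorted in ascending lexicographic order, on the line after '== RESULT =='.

Work backward from the goal:
  through step 2 (load(p5,t2,portB)): drop {in(p5,t2)}, keep {pkg_at(p2,depot), truck_at(t2,portB)}, require {pkg_at(p5,portB), truck_at(t2,portB)}
    → {pkg_at(p2,depot), pkg_at(p5,portB), truck_at(t2,portB)}
  through step 1 (drive(t2,whs1,portB)): drop {truck_at(t2,portB)}, keep {pkg_at(p2,depot), pkg_at(p5,portB)}, require {truck_at(t2,whs1)}
    → {pkg_at(p2,depot), pkg_at(p5,portB), truck_at(t2,whs1)}

== RESULT ==
["pkg_at(p2,depot)", "pkg_at(p5,portB)", "truck_at(t2,whs1)"]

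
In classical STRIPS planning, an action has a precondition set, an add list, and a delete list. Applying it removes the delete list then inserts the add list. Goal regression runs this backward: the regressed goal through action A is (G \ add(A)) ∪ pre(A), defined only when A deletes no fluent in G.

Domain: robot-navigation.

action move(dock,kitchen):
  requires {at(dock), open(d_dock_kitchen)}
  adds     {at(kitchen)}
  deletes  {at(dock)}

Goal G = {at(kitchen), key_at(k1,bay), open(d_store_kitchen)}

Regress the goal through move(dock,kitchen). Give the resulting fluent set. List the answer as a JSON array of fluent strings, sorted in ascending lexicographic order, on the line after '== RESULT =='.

Regress:
  G ∩ del = {}  (empty — regression defined)
  G \ add = {at(kitchen), key_at(k1,bay), open(d_store_kitchen)} \ {at(kitchen)} = {key_at(k1,bay), open(d_store_kitchen)}
  ∪ pre   = {key_at(k1,bay), open(d_store_kitchen)} ∪ {at(dock), open(d_dock_kitchen)}
          = {at(dock), key_at(k1,bay), open(d_dock_kitchen), open(d_store_kitchen)}

== RESULT ==
["at(dock)", "key_at(k1,bay)", "open(d_dock_kitchen)", "open(d_store_kitchen)"]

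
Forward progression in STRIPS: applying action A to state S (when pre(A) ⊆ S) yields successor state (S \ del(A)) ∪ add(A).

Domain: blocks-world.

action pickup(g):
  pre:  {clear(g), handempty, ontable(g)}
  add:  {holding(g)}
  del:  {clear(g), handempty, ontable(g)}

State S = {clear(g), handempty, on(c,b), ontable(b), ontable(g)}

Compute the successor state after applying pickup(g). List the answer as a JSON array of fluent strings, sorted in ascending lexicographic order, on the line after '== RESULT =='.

Compute (S \ del) ∪ add:
  pre ⊆ S: {clear(g), handempty, ontable(g)} ⊆ S  — applicable
  S \ del = {on(c,b), ontable(b)}
  ∪ add   = {holding(g), on(c,b), ontable(b)}

== RESULT ==
["holding(g)", "on(c,b)", "ontable(b)"]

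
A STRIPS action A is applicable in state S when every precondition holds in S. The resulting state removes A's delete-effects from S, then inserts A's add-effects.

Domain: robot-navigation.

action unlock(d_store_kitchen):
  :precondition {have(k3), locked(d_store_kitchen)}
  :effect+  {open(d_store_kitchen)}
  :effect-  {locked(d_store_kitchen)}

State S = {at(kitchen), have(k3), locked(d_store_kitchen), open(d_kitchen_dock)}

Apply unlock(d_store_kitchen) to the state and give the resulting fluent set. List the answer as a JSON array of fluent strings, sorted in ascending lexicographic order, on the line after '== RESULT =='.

Compute (S \ del) ∪ add:
  pre ⊆ S: {have(k3), locked(d_store_kitchen)} ⊆ S  — applicable
  S \ del = {at(kitchen), have(k3), open(d_kitchen_dock)}
  ∪ add   = {at(kitchen), have(k3), open(d_kitchen_dock), open(d_store_kitchen)}

== RESULT ==
["at(kitchen)", "have(k3)", "open(d_kitchen_dock)", "open(d_store_kitchen)"]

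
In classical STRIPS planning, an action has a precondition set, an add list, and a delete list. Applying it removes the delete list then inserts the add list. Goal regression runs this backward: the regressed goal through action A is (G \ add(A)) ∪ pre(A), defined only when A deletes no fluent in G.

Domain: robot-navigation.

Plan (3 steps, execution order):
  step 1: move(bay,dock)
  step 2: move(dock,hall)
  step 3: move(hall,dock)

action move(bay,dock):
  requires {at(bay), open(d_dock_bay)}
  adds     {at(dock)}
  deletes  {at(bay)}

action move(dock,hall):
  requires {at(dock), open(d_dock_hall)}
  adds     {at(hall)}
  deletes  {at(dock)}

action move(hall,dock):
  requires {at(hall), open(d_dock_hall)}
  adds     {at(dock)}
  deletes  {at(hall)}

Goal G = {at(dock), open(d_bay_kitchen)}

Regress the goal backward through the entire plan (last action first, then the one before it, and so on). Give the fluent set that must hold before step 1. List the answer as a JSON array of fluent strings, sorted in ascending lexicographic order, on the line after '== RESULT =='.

Regress step by step:
  through step 3 (move(hall,dock)): drop {at(dock)}, keep {open(d_bay_kitchen)}, require {at(hall), open(d_dock_hall)}
    → {at(hall), open(d_bay_kitchen), open(d_dock_hall)}
  through step 2 (move(dock,hall)): drop {at(hall)}, keep {open(d_bay_kitchen), open(d_dock_hall)}, require {at(dock), open(d_dock_hall)}
    → {at(dock), open(d_bay_kitchen), open(d_dock_hall)}
  through step 1 (move(bay,dock)): drop {at(dock)}, keep {open(d_bay_kitchen), open(d_dock_hall)}, require {at(bay), open(d_dock_bay)}
    → {at(bay), open(d_bay_kitchen), open(d_dock_bay), open(d_dock_hall)}

== RESULT ==
["at(bay)", "open(d_bay_kitchen)", "open(d_dock_bay)", "open(d_dock_hall)"]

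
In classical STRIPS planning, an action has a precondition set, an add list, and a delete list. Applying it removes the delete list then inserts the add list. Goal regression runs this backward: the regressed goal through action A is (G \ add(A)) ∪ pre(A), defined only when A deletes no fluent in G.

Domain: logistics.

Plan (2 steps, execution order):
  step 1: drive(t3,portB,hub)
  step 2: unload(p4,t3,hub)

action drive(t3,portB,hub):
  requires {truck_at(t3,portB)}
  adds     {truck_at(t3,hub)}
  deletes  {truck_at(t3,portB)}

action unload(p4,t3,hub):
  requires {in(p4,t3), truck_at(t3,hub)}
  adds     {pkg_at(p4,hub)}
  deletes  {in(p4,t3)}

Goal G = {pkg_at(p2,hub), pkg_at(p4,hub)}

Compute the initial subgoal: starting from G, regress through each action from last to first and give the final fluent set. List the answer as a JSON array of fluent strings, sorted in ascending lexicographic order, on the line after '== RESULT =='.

Work backward from the goal:
  through step 2 (unload(p4,t3,hub)): drop {pkg_at(p4,hub)}, keep {pkg_at(p2,hub)}, require {in(p4,t3), truck_at(t3,hub)}
    → {in(p4,t3), pkg_at(p2,hub), truck_at(t3,hub)}
  through step 1 (drive(t3,portB,hub)): drop {truck_at(t3,hub)}, keep {in(p4,t3), pkg_at(p2,hub)}, require {truck_at(t3,portB)}
    → {in(p4,t3), pkg_at(p2,hub), truck_at(t3,portB)}

== RESULT ==
["in(p4,t3)", "pkg_at(p2,hub)", "truck_at(t3,portB)"]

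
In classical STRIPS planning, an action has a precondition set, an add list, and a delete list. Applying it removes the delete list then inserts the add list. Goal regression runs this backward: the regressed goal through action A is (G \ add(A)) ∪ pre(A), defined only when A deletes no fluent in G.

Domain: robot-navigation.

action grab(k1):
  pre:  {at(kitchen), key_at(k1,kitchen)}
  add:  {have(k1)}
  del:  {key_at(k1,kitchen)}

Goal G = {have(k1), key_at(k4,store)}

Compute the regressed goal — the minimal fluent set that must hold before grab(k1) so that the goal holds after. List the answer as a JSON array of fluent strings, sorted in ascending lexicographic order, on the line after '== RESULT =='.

Compute (G \ add) ∪ pre:
  G ∩ del = {}  (empty — regression defined)
  G \ add = {have(k1), key_at(k4,store)} \ {have(k1)} = {key_at(k4,store)}
  ∪ pre   = {key_at(k4,store)} ∪ {at(kitchen), key_at(k1,kitchen)}
          = {at(kitchen), key_at(k1,kitchen), key_at(k4,store)}

== RESULT ==
["at(kitchen)", "key_at(k1,kitchen)", "key_at(k4,store)"]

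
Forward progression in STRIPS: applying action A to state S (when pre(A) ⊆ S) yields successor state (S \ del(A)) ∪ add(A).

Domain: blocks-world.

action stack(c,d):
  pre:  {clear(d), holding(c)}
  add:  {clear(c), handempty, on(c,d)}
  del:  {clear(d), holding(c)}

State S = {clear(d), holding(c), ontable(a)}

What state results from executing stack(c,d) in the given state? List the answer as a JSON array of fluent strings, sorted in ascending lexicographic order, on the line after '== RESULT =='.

Compute (S \ del) ∪ add:
  pre ⊆ S: {clear(d), holding(c)} ⊆ S  — applicable
  S \ del = {ontable(a)}
  ∪ add   = {clear(c), handempty, on(c,d), ontable(a)}

== RESULT ==
["clear(c)", "handempty", "on(c,d)", "ontable(a)"]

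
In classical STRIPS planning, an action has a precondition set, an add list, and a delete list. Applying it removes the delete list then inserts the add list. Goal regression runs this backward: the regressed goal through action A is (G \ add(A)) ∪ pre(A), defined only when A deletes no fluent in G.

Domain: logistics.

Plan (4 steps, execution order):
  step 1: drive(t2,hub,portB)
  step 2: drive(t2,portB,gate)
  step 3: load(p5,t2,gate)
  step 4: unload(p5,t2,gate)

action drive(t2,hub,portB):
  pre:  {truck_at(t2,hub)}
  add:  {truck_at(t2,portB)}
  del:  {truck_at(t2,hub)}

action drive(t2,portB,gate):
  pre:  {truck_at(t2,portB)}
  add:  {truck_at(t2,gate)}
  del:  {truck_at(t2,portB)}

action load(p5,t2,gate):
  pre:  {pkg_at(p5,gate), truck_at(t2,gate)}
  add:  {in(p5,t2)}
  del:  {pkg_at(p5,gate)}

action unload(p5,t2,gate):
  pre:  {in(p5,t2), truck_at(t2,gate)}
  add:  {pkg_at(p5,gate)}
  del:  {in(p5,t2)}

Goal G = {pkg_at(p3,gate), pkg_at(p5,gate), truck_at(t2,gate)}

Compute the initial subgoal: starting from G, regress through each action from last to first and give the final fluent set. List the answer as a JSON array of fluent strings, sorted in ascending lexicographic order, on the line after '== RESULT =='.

Regress step by step:
  through step 4 (unload(p5,t2,gate)): drop {pkg_at(p5,gate)}, keep {pkg_at(p3,gate), truck_at(t2,gate)}, require {in(p5,t2), truck_at(t2,gate)}
    → {in(p5,t2), pkg_at(p3,gate), truck_at(t2,gate)}
  through step 3 (load(p5,t2,gate)): drop {in(p5,t2)}, keep {pkg_at(p3,gate), truck_at(t2,gate)}, require {pkg_at(p5,gate), truck_at(t2,gate)}
    → {pkg_at(p3,gate), pkg_at(p5,gate), truck_at(t2,gate)}
  through step 2 (drive(t2,portB,gate)): drop {truck_at(t2,gate)}, keep {pkg_at(p3,gate), pkg_at(p5,gate)}, require {truck_at(t2,portB)}
    → {pkg_at(p3,gate), pkg_at(p5,gate), truck_at(t2,portB)}
  through step 1 (drive(t2,hub,portB)): drop {truck_at(t2,portB)}, keep {pkg_at(p3,gate), pkg_at(p5,gate)}, require {truck_at(t2,hub)}
    → {pkg_at(p3,gate), pkg_at(p5,gate), truck_at(t2,hub)}

== RESULT ==
["pkg_at(p3,gate)", "pkg_at(p5,gate)", "truck_at(t2,hub)"]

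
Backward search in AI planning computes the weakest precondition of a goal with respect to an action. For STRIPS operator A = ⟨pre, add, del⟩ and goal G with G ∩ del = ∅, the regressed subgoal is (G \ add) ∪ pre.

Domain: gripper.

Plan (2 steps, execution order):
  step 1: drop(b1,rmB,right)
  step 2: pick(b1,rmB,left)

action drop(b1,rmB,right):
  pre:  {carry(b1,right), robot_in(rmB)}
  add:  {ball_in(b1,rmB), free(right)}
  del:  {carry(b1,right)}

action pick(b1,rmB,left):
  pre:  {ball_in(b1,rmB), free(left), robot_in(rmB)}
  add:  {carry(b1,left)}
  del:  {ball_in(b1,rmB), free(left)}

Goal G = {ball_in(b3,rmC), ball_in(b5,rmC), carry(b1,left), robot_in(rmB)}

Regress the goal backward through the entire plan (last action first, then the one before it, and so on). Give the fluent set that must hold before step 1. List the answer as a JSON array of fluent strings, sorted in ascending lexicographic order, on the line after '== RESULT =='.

Work backward from the goal:
  through step 2 (pick(b1,rmB,left)): drop {carry(b1,left)}, keep {ball_in(b3,rmC), ball_in(b5,rmC), robot_in(rmB)}, require {ball_in(b1,rmB), free(left), robot_in(rmB)}
    → {ball_in(b1,rmB), ball_in(b3,rmC), ball_in(b5,rmC), free(left), robot_in(rmB)}
  through step 1 (drop(b1,rmB,right)): drop {ball_in(b1,rmB)}, keep {ball_in(b3,rmC), ball_in(b5,rmC), free(left), robot_in(rmB)}, require {carry(b1,right), robot_in(rmB)}
    → {ball_in(b3,rmC), ball_in(b5,rmC), carry(b1,right), free(left), robot_in(rmB)}

== RESULT ==
["ball_in(b3,rmC)", "ball_in(b5,rmC)", "carry(b1,right)", "free(left)", "robot_in(rmB)"]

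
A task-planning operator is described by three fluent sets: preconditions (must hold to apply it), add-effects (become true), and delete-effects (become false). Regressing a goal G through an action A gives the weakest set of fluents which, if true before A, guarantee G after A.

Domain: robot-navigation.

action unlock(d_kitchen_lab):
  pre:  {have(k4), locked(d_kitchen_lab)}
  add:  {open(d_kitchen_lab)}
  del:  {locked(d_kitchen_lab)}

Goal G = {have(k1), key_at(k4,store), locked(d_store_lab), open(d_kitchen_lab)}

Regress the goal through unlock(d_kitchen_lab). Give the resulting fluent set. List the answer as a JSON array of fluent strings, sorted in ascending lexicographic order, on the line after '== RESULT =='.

Compute (G \ add) ∪ pre:
  G ∩ del = {}  (empty — regression defined)
  G \ add = {have(k1), key_at(k4,store), locked(d_store_lab), open(d_kitchen_lab)} \ {open(d_kitchen_lab)} = {have(k1), key_at(k4,store), locked(d_store_lab)}
  ∪ pre   = {have(k1), key_at(k4,store), locked(d_store_lab)} ∪ {have(k4), locked(d_kitchen_lab)}
          = {have(k1), have(k4), key_at(k4,store), locked(d_kitchen_lab), locked(d_store_lab)}

== RESULT ==
["have(k1)", "have(k4)", "key_at(k4,store)", "locked(d_kitchen_lab)", "locked(d_store_lab)"]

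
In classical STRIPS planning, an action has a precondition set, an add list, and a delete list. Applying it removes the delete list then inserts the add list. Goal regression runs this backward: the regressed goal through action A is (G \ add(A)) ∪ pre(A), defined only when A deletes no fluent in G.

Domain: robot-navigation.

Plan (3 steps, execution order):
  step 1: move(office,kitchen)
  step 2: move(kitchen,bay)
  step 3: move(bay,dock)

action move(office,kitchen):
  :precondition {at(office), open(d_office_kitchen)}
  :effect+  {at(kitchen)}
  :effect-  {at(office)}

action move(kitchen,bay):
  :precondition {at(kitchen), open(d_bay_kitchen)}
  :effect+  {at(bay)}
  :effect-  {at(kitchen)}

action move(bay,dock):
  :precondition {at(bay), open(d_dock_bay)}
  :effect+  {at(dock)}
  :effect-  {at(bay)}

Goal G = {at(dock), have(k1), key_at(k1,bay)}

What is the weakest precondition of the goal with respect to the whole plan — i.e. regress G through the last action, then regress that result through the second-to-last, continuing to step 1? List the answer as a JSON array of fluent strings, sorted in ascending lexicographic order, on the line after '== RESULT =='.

Work backward from the goal:
  through step 3 (move(bay,dock)): drop {at(dock)}, keep {have(k1), key_at(k1,bay)}, require {at(bay), open(d_dock_bay)}
    → {at(bay), have(k1), key_at(k1,bay), open(d_dock_bay)}
  through step 2 (move(kitchen,bay)): drop {at(bay)}, keep {have(k1), key_at(k1,bay), open(d_dock_bay)}, require {at(kitchen), open(d_bay_kitchen)}
    → {at(kitchen), have(k1), key_at(k1,bay), open(d_bay_kitchen), open(d_dock_bay)}
  through step 1 (move(office,kitchen)): drop {at(kitchen)}, keep {have(k1), key_at(k1,bay), open(d_bay_kitchen), open(d_dock_bay)}, require {at(office), open(d_office_kitchen)}
    → {at(office), have(k1), key_at(k1,bay), open(d_bay_kitchen), open(d_dock_bay), open(d_office_kitchen)}

== RESULT ==
["at(office)", "have(k1)", "key_at(k1,bay)", "open(d_bay_kitchen)", "open(d_dock_bay)", "open(d_office_kitchen)"]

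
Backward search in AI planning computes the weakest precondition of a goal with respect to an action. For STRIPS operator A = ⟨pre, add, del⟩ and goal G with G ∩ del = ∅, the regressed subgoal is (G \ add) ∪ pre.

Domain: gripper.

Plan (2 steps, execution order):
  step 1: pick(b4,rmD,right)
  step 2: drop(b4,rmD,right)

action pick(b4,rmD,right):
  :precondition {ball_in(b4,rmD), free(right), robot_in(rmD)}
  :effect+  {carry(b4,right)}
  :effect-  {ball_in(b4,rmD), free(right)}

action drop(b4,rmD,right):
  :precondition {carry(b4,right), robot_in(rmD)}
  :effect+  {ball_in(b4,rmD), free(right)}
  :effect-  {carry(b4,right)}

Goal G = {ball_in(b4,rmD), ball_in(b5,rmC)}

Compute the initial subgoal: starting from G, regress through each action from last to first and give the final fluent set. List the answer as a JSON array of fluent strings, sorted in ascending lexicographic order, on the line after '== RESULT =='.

Work backward from the goal:
  through step 2 (drop(b4,rmD,right)): drop {ball_in(b4,rmD)}, keep {ball_in(b5,rmC)}, require {carry(b4,right), robot_in(rmD)}
    → {ball_in(b5,rmC), carry(b4,right), robot_in(rmD)}
  through step 1 (pick(b4,rmD,right)): drop {carry(b4,right)}, keep {ball_in(b5,rmC), robot_in(rmD)}, require {ball_in(b4,rmD), free(right), robot_in(rmD)}
    → {ball_in(b4,rmD), ball_in(b5,rmC), free(right), robot_in(rmD)}

== RESULT ==
["ball_in(b4,rmD)", "ball_in(b5,rmC)", "free(right)", "robot_in(rmD)"]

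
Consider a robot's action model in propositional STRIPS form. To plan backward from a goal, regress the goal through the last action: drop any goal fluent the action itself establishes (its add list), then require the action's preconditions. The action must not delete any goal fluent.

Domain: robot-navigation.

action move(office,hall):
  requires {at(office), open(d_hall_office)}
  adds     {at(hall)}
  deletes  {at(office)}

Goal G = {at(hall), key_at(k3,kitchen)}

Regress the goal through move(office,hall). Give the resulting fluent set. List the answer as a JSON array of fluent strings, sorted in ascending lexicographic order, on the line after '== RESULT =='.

Compute (G \ add) ∪ pre:
  G ∩ del = {}  (empty — regression defined)
  G \ add = {at(hall), key_at(k3,kitchen)} \ {at(hall)} = {key_at(k3,kitchen)}
  ∪ pre   = {key_at(k3,kitchen)} ∪ {at(office), open(d_hall_office)}
          = {at(office), key_at(k3,kitchen), open(d_hall_office)}

== RESULT ==
["at(office)", "key_at(k3,kitchen)", "open(d_hall_office)"]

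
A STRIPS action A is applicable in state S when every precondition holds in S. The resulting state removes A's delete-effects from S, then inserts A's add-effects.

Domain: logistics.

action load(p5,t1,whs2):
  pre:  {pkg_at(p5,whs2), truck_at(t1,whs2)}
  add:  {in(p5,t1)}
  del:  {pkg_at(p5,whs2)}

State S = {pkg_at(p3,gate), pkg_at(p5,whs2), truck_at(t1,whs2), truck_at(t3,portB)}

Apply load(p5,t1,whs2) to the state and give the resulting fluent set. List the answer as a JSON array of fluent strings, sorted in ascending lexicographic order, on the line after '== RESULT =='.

Progress:
  pre ⊆ S: {pkg_at(p5,whs2), truck_at(t1,whs2)} ⊆ S  — applicable
  S \ del = {pkg_at(p3,gate), truck_at(t1,whs2), truck_at(t3,portB)}
  ∪ add   = {in(p5,t1), pkg_at(p3,gate), truck_at(t1,whs2), truck_at(t3,portB)}

== RESULT ==
["in(p5,t1)", "pkg_at(p3,gate)", "truck_at(t1,whs2)", "truck_at(t3,portB)"]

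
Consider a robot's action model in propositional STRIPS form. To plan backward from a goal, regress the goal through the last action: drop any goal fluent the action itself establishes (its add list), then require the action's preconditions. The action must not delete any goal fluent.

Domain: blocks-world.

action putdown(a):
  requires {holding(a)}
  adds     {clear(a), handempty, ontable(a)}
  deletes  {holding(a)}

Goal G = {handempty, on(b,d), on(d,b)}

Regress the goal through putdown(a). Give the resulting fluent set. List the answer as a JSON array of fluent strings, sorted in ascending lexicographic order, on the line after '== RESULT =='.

Regress:
  G ∩ del = {}  (empty — regression defined)
  G \ add = {handempty, on(b,d), on(d,b)} \ {clear(a), handempty, ontable(a)} = {on(b,d), on(d,b)}
  ∪ pre   = {on(b,d), on(d,b)} ∪ {holding(a)}
          = {holding(a), on(b,d), on(d,b)}

== RESULT ==
["holding(a)", "on(b,d)", "on(d,b)"]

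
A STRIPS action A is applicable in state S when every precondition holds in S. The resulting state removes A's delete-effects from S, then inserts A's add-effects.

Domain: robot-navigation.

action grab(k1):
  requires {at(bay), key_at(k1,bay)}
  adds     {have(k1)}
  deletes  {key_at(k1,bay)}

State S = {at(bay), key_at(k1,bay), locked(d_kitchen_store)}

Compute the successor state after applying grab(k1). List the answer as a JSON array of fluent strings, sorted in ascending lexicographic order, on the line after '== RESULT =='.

Compute (S \ del) ∪ add:
  pre ⊆ S: {at(bay), key_at(k1,bay)} ⊆ S  — applicable
  S \ del = {at(bay), locked(d_kitchen_store)}
  ∪ add   = {at(bay), have(k1), locked(d_kitchen_store)}

== RESULT ==
["at(bay)", "have(k1)", "locked(d_kitchen_store)"]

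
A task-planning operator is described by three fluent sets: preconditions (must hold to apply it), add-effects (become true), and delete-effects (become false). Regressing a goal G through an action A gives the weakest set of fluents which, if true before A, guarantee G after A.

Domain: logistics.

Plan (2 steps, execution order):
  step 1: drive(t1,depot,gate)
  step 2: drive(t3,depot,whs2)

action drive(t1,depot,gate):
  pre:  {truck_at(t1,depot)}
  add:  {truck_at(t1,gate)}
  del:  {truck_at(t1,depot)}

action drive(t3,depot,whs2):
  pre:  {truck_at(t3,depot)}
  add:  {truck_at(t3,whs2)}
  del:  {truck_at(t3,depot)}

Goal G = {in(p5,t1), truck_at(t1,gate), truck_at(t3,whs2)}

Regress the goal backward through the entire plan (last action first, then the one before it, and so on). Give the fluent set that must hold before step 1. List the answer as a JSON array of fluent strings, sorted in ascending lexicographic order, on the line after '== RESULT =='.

Regress step by step:
  through step 2 (drive(t3,depot,whs2)): drop {truck_at(t3,whs2)}, keep {in(p5,t1), truck_at(t1,gate)}, require {truck_at(t3,depot)}
    → {in(p5,t1), truck_at(t1,gate), truck_at(t3,depot)}
  through step 1 (drive(t1,depot,gate)): drop {truck_at(t1,gate)}, keep {in(p5,t1), truck_at(t3,depot)}, require {truck_at(t1,depot)}
    → {in(p5,t1), truck_at(t1,depot), truck_at(t3,depot)}

== RESULT ==
["in(p5,t1)", "truck_at(t1,depot)", "truck_at(t3,depot)"]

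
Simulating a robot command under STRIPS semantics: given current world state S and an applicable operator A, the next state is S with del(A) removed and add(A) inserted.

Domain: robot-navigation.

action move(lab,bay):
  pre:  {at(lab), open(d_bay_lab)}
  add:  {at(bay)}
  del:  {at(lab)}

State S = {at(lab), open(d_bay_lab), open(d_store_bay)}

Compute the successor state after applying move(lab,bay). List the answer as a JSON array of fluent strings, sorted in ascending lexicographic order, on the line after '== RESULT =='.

Compute (S \ del) ∪ add:
  pre ⊆ S: {at(lab), open(d_bay_lab)} ⊆ S  — applicable
  S \ del = {open(d_bay_lab), open(d_store_bay)}
  ∪ add   = {at(bay), open(d_bay_lab), open(d_store_bay)}

== RESULT ==
["at(bay)", "open(d_bay_lab)", "open(d_store_bay)"]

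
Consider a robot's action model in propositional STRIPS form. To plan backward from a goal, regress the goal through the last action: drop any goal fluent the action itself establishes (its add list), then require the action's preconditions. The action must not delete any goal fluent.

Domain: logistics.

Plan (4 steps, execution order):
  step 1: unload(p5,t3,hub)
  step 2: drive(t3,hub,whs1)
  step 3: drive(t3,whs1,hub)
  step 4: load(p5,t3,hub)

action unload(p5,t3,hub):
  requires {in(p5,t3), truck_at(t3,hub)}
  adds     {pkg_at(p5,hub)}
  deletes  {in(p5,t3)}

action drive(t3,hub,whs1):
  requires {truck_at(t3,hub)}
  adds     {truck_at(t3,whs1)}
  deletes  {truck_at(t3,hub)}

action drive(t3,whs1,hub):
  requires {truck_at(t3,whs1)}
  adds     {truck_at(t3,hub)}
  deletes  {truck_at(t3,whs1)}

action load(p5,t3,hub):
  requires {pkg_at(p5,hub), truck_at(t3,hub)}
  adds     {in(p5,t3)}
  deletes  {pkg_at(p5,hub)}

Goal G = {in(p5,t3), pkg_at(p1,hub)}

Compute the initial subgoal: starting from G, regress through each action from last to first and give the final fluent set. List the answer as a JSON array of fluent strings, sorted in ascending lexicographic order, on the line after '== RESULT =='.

Regress step by step:
  through step 4 (load(p5,t3,hub)): drop {in(p5,t3)}, keep {pkg_at(p1,hub)}, require {pkg_at(p5,hub), truck_at(t3,hub)}
    → {pkg_at(p1,hub), pkg_at(p5,hub), truck_at(t3,hub)}
  through step 3 (drive(t3,whs1,hub)): drop {truck_at(t3,hub)}, keep {pkg_at(p1,hub), pkg_at(p5,hub)}, require {truck_at(t3,whs1)}
    → {pkg_at(p1,hub), pkg_at(p5,hub), truck_at(t3,whs1)}
  through step 2 (drive(t3,hub,whs1)): drop {truck_at(t3,whs1)}, keep {pkg_at(p1,hub), pkg_at(p5,hub)}, require {truck_at(t3,hub)}
    → {pkg_at(p1,hub), pkg_at(p5,hub), truck_at(t3,hub)}
  through step 1 (unload(p5,t3,hub)): drop {pkg_at(p5,hub)}, keep {pkg_at(p1,hub), truck_at(t3,hub)}, require {in(p5,t3), truck_at(t3,hub)}
    → {in(p5,t3), pkg_at(p1,hub), truck_at(t3,hub)}

== RESULT ==
["in(p5,t3)", "pkg_at(p1,hub)", "truck_at(t3,hub)"]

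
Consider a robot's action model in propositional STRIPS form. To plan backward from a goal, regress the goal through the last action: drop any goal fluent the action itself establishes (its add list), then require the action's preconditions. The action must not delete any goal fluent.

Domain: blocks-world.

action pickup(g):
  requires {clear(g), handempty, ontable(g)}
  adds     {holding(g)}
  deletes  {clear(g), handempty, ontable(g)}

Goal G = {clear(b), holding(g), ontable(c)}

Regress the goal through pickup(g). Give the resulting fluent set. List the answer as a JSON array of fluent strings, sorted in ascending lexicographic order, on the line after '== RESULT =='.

Compute (G \ add) ∪ pre:
  G ∩ del = {}  (empty — regression defined)
  G \ add = {clear(b), holding(g), ontable(c)} \ {holding(g)} = {clear(b), ontable(c)}
  ∪ pre   = {clear(b), ontable(c)} ∪ {clear(g), handempty, ontable(g)}
          = {clear(b), clear(g), handempty, ontable(c), ontable(g)}

== RESULT ==
["clear(b)", "clear(g)", "handempty", "ontable(c)", "ontable(g)"]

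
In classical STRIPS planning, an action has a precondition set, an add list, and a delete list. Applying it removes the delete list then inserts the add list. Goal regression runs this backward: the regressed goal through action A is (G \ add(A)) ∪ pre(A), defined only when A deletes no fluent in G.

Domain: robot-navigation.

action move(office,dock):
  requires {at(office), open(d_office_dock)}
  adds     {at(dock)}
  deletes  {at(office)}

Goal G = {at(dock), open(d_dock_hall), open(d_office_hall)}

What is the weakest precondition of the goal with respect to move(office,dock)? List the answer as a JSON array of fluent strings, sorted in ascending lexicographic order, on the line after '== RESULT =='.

Regress:
  G ∩ del = {}  (empty — regression defined)
  G \ add = {at(dock), open(d_dock_hall), open(d_office_hall)} \ {at(dock)} = {open(d_dock_hall), open(d_office_hall)}
  ∪ pre   = {open(d_dock_hall), open(d_office_hall)} ∪ {at(office), open(d_office_dock)}
          = {at(office), open(d_dock_hall), open(d_office_dock), open(d_office_hall)}

== RESULT ==
["at(office)", "open(d_dock_hall)", "open(d_office_dock)", "open(d_office_hall)"]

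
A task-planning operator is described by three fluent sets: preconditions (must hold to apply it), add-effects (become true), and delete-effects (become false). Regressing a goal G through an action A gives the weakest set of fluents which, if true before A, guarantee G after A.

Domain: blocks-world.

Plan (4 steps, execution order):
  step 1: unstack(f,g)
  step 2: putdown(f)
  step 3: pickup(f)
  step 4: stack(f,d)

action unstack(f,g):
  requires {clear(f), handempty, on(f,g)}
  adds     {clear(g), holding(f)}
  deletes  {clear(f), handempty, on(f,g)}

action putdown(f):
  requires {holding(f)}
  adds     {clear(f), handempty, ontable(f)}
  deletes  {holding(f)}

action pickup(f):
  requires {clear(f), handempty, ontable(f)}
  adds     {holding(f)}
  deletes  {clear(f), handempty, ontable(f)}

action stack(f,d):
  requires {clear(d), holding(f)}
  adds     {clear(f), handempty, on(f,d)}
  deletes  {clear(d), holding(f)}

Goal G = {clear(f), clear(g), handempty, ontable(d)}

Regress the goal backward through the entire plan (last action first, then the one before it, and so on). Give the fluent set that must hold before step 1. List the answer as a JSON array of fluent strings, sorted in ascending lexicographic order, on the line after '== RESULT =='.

Work backward from the goal:
  through step 4 (stack(f,d)): drop {clear(f), handempty}, keep {clear(g), ontable(d)}, require {clear(d), holding(f)}
    → {clear(d), clear(g), holding(f), ontable(d)}
  through step 3 (pickup(f)): drop {holding(f)}, keep {clear(d), clear(g), ontable(d)}, require {clear(f), handempty, ontable(f)}
    → {clear(d), clear(f), clear(g), handempty, ontable(d), ontable(f)}
  through step 2 (putdown(f)): drop {clear(f), handempty, ontable(f)}, keep {clear(d), clear(g), ontable(d)}, require {holding(f)}
    → {clear(d), clear(g), holding(f), ontable(d)}
  through step 1 (unstack(f,g)): drop {clear(g), holding(f)}, keep {clear(d), ontable(d)}, require {clear(f), handempty, on(f,g)}
    → {clear(d), clear(f), handempty, on(f,g), ontable(d)}

== RESULT ==
["clear(d)", "clear(f)", "handempty", "on(f,g)", "ontable(d)"]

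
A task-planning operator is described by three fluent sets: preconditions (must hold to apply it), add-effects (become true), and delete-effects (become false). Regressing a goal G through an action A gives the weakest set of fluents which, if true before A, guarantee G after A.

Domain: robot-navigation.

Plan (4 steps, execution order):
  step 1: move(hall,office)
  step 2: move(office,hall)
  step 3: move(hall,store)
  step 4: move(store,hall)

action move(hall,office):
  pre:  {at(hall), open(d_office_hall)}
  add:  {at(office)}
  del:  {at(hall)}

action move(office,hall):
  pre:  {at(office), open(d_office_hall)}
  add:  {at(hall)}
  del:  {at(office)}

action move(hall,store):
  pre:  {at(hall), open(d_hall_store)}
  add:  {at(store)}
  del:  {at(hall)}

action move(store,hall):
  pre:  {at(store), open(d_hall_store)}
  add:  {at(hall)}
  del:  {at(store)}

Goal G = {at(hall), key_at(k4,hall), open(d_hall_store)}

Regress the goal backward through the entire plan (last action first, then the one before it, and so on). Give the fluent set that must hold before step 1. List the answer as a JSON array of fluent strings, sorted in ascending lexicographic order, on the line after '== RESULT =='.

Work backward from the goal:
  through step 4 (move(store,hall)): drop {at(hall)}, keep {key_at(k4,hall), open(d_hall_store)}, require {at(store), open(d_hall_store)}
    → {at(store), key_at(k4,hall), open(d_hall_store)}
  through step 3 (move(hall,store)): drop {at(store)}, keep {key_at(k4,hall), open(d_hall_store)}, require {at(hall), open(d_hall_store)}
    → {at(hall), key_at(k4,hall), open(d_hall_store)}
  through step 2 (move(office,hall)): drop {at(hall)}, keep {key_at(k4,hall), open(d_hall_store)}, require {at(office), open(d_office_hall)}
    → {at(office), key_at(k4,hall), open(d_hall_store), open(d_office_hall)}
  through step 1 (move(hall,office)): drop {at(office)}, keep {key_at(k4,hall), open(d_hall_store), open(d_office_hall)}, require {at(hall), open(d_office_hall)}
    → {at(hall), key_at(k4,hall), open(d_hall_store), open(d_office_hall)}

== RESULT ==
["at(hall)", "key_at(k4,hall)", "open(d_hall_store)", "open(d_office_hall)"]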